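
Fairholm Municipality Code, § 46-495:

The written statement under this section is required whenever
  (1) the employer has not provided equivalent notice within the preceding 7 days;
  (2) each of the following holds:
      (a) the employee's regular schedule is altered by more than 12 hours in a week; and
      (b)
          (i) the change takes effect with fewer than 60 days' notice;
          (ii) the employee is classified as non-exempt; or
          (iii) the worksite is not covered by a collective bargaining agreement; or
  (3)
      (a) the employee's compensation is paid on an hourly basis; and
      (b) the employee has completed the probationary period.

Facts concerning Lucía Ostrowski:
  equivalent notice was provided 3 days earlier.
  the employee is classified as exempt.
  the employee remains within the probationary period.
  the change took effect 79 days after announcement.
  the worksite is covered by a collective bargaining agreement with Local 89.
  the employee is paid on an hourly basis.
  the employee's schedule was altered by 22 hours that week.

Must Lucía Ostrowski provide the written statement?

No — not required.

(1) no recent notice — fails.
(a) schedule shift > 12h — satisfied.
(i) < 60 days' notice — fails.
(ii) non-exempt — not met.
(iii) no CBA — fails.
(b) = F OR F OR F = false.
(2): T AND F → false.
(a) hourly-paid — satisfied.
(b) past probation — fails.
(3) = T AND F = false.
Overall: F OR F OR F → false.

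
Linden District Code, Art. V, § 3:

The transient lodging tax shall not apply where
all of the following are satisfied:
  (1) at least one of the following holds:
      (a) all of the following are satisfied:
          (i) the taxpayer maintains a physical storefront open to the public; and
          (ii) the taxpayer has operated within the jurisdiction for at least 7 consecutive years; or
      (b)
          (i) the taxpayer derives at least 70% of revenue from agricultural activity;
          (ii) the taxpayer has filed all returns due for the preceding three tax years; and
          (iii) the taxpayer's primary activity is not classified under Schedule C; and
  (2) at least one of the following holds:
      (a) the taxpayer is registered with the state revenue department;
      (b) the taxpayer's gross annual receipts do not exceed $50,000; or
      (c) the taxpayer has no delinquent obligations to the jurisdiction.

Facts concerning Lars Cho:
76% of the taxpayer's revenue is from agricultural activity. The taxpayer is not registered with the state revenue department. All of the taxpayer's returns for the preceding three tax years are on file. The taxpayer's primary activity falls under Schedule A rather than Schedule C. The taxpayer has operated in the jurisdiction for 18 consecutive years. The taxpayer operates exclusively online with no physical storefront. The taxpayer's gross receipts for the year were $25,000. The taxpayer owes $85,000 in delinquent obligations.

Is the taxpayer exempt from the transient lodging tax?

(i) has storefront — fails.
(ii) ≥ 7 yrs in jurisdiction — met.
So (a) is not satisfied (F AND T).
(i) ≥70% agricultural — holds.
(ii) returns current — met.
(iii) not (Schedule C activity) — met.
(b) = T AND T AND T = true.
(1) = F OR T = true.
(a) state-registered — not met.
(b) receipts ≤ $50,000 — met.
(c) no delinquency — not satisfied.
So (2) is satisfied (F OR T OR F).
Overall: T AND T → true.

Yes — exempt.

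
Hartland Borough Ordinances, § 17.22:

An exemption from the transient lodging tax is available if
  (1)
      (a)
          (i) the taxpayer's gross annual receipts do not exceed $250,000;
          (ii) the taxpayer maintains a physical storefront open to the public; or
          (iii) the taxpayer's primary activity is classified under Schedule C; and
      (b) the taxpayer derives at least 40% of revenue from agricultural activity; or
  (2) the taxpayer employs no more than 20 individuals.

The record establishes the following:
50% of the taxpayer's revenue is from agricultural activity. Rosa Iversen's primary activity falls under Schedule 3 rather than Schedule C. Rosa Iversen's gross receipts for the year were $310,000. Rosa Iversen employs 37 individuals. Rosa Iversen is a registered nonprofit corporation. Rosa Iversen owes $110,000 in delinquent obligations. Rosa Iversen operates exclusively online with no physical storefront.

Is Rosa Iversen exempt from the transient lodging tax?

(i) receipts ≤ $250,000 — not met.
(ii) has storefront — not met.
(iii) Schedule C activity — not met.
(a) = F OR F OR F = false.
(b) ≥40% agricultural — satisfied.
So (1) is not satisfied (F AND T).
(2) ≤ 20 employees — not satisfied.
So Overall is not satisfied (F OR F).

No — not exempt.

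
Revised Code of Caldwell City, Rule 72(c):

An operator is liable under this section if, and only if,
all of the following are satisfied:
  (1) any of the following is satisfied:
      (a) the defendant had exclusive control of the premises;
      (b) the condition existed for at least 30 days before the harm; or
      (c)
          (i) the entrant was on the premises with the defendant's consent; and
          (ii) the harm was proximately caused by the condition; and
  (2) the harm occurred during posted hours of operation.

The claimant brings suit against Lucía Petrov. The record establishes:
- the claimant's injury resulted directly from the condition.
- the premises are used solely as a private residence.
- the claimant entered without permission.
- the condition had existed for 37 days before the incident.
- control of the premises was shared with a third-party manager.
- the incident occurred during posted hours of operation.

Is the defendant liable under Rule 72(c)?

Yes — liable.

(a) exclusive control — fails.
(b) condition ≥30 days old — met.
(i) consent to enter — not met.
(ii) proximate cause — holds.
So (c) is not satisfied (F AND T).
(1): F OR T OR F → true.
(2) during posted hours — met.
Overall = T AND T = true.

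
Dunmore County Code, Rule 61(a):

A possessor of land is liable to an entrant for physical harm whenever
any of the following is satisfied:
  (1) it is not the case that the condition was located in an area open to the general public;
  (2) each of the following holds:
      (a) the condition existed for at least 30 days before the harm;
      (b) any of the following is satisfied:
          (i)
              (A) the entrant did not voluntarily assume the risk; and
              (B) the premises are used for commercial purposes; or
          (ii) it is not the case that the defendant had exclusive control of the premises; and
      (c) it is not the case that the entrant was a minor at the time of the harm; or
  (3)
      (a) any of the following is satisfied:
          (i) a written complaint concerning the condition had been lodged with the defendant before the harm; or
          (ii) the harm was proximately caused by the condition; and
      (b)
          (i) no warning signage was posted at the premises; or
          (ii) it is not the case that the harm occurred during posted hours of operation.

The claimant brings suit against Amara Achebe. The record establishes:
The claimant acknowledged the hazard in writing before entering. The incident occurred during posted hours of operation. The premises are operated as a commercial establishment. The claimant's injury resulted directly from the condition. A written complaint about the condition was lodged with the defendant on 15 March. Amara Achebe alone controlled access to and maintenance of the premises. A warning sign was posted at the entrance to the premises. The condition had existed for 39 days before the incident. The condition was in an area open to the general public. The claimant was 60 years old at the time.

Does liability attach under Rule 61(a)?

(1) not (public area) — not met.
(a) condition ≥30 days old — met.
(A) no assumed risk — not met.
(B) commercial use — met.
(i): F AND T → false.
(ii) not (exclusive control) — not met.
(b): F OR F → false.
(c) not (entrant a minor) — satisfied.
(2): T AND F AND T → false.
(i) complaint lodged — met.
(ii) proximate cause — satisfied.
(a) = T OR T = true.
(i) no signage posted — not satisfied.
(ii) not (during posted hours) — not met.
So (b) is not satisfied (F OR F).
So (3) is not satisfied (T AND F).
Overall = F OR F OR F = false.

No — not liable.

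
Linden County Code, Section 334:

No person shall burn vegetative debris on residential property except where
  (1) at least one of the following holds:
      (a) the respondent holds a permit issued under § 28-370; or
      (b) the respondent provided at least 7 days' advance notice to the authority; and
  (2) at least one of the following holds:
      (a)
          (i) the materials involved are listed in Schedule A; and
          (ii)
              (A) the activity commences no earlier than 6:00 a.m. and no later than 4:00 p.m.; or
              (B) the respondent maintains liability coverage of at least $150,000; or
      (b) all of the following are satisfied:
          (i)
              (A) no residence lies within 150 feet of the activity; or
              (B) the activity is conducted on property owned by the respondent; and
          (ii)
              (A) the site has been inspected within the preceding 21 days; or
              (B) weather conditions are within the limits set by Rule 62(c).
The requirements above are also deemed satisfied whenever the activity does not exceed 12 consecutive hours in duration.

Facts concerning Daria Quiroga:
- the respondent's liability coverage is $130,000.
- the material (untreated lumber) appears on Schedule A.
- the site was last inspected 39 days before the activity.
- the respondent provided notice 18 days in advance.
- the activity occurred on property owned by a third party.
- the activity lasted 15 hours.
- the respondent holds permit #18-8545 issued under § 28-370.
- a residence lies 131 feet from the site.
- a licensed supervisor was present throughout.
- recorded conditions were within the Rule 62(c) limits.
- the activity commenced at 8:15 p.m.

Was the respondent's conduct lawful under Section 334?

No — unlawful.

(a) holds permit — satisfied.
(b) ≥7 days' notice — met.
So (1) is satisfied (T OR T).
(i) Schedule A material — holds.
(A) start within hours — fails.
(B) coverage ≥ $150,000 — fails.
So (ii) is not satisfied (F OR F).
(a): T AND F → false.
(A) no residence in 150 ft — fails.
(B) own property — not satisfied.
So (i) is not satisfied (F OR F).
(A) site inspected — fails.
(B) weather ok — satisfied.
(ii) = F OR T = true.
So (b) is not satisfied (F AND T).
(2): F OR F → false.
Overall: T AND F → false.
Exception (≤ 12 hrs duration) — not satisfied.
Result: main false OR exception false → false.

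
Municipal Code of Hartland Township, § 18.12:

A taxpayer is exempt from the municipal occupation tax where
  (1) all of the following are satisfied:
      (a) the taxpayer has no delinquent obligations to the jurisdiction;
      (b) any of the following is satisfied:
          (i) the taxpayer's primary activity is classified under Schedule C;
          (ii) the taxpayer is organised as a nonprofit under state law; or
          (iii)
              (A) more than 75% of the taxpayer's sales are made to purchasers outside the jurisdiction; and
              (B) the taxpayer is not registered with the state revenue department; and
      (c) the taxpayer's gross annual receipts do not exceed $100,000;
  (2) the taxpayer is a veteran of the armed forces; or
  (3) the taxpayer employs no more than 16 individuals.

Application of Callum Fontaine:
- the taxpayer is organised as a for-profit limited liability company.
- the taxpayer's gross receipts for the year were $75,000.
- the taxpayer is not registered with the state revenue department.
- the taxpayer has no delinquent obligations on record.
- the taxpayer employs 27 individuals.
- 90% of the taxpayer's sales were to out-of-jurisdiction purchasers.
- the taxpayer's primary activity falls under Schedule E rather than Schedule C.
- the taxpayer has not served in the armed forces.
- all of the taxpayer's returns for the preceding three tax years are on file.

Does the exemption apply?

(a) no delinquency — holds.
(i) Schedule C activity — not satisfied.
(ii) nonprofit — not satisfied.
(A) >75% out-of-jur. sales — holds.
(B) not (state-registered) — met.
(iii): T AND T → true.
So (b) is satisfied (F OR F OR T).
(c) receipts ≤ $100,000 — satisfied.
(1) = T AND T AND T = true.
(2) veteran — fails.
(3) ≤ 16 employees — not met.
Overall = T OR F OR F = true.

Yes — exempt.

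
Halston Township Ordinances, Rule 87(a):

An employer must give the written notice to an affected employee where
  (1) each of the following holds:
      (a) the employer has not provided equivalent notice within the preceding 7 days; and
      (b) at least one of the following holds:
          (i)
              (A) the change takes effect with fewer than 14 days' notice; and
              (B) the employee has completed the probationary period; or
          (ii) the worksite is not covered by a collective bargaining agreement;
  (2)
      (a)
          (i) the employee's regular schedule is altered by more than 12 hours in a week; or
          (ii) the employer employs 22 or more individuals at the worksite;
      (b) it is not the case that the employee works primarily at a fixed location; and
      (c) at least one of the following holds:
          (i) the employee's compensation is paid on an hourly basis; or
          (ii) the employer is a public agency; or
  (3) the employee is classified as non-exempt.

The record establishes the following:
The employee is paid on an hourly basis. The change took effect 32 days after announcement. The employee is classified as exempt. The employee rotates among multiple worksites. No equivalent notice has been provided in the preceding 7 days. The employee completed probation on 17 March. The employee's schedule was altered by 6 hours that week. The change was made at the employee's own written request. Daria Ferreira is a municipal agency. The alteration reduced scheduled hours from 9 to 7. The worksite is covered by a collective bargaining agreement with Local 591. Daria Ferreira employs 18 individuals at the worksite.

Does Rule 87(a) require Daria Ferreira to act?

(a) no recent notice — satisfied.
(A) < 14 days' notice — fails.
(B) past probation — satisfied.
(i) = F AND T = false.
(ii) no CBA — not satisfied.
So (b) is not satisfied (F OR F).
(1) = T AND F = false.
(i) schedule shift > 12h — fails.
(ii) ≥ 22 at site — not met.
So (a) is not satisfied (F OR F).
(b) not (fixed location) — holds.
(i) hourly-paid — holds.
(ii) public agency — satisfied.
So (c) is satisfied (T OR T).
(2) = F AND T AND T = false.
(3) non-exempt — not met.
So Overall is not satisfied (F OR F OR F).

No — not required.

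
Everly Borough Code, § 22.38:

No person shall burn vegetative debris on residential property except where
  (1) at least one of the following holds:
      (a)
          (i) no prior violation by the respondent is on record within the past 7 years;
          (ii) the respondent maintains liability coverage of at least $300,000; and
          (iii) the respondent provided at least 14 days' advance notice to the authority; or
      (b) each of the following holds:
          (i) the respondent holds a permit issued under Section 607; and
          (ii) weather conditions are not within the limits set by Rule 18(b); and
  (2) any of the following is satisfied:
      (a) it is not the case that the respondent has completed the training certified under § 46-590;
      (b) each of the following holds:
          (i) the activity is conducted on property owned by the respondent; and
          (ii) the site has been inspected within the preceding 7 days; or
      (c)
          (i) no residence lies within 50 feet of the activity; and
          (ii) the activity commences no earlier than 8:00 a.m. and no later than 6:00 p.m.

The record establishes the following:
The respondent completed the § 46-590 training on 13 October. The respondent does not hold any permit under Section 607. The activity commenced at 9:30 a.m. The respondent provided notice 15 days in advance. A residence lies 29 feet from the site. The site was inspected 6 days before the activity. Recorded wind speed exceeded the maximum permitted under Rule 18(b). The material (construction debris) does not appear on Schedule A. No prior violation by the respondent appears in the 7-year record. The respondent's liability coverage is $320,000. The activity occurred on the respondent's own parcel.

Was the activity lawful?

Yes — lawful.

(i) no prior violation — holds.
(ii) coverage ≥ $300,000 — holds.
(iii) ≥14 days' notice — satisfied.
(a): T AND T AND T → true.
(i) holds permit — fails.
(ii) not (weather ok) — met.
So (b) is not satisfied (F AND T).
So (1) is satisfied (T OR F).
(a) not (training certified) — not satisfied.
(i) own property — satisfied.
(ii) site inspected — met.
So (b) is satisfied (T AND T).
(i) no residence in 50 ft — not satisfied.
(ii) start within hours — satisfied.
(c): F AND T → false.
So (2) is satisfied (F OR T OR F).
Overall: T AND T → true.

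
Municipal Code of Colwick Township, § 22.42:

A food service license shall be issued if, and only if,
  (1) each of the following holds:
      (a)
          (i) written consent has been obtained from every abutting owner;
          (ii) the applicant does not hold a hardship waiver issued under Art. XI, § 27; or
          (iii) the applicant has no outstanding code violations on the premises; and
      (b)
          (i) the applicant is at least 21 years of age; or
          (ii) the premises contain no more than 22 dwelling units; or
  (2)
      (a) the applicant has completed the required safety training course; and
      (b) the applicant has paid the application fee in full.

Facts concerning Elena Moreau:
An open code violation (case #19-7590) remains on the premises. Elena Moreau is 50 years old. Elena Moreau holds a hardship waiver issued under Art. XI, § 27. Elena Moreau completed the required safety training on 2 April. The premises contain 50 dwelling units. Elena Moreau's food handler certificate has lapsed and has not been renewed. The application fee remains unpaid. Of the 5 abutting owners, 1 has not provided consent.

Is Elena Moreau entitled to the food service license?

No — denied.

(i) all abutters consent — fails.
(ii) not (hardship waiver) — not satisfied.
(iii) no code violations — not satisfied.
(a) = F OR F OR F = false.
(i) age ≥ 21 — met.
(ii) ≤ 22 units — not satisfied.
So (b) is satisfied (T OR F).
(1): F AND T → false.
(a) safety training — met.
(b) fee paid — not satisfied.
(2): T AND F → false.
So Overall is not satisfied (F OR F).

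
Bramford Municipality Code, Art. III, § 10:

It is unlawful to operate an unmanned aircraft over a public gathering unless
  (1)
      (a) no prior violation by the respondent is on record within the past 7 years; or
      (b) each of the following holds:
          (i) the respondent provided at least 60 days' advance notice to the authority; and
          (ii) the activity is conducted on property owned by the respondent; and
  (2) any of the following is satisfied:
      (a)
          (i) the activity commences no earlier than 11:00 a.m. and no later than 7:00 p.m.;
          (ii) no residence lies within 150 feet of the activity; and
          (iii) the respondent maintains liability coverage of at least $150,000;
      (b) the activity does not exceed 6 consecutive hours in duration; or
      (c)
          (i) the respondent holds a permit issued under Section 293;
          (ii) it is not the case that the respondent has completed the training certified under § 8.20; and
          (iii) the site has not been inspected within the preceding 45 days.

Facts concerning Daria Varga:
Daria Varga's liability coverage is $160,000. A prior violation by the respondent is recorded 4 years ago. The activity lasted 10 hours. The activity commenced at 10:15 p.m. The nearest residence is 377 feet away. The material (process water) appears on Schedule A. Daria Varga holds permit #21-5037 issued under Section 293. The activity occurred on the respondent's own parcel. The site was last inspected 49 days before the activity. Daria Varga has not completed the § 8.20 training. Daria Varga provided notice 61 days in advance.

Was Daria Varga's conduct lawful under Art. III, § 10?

(a) no prior violation — not satisfied.
(i) ≥60 days' notice — met.
(ii) own property — satisfied.
(b): T AND T → true.
(1): F OR T → true.
(i) start within hours — not satisfied.
(ii) no residence in 150 ft — satisfied.
(iii) coverage ≥ $150,000 — met.
(a) = F AND T AND T = false.
(b) ≤ 6 hrs duration — not satisfied.
(i) holds permit — holds.
(ii) not (training certified) — satisfied.
(iii) not (site inspected) — holds.
(c): T AND T AND T → true.
So (2) is satisfied (F OR F OR T).
Overall = T AND T = true.

Yes — lawful.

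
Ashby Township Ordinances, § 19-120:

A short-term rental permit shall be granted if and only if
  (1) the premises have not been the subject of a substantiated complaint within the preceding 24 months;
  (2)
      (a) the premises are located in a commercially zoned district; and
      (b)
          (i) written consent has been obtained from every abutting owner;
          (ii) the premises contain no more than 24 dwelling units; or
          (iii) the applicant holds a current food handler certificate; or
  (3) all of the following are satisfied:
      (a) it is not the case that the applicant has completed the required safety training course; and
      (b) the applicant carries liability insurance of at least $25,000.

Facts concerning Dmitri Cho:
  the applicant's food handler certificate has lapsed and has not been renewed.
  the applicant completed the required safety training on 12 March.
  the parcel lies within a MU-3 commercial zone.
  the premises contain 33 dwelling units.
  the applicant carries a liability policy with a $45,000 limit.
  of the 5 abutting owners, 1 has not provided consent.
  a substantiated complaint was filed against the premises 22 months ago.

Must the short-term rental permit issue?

(1) no complaint in 24 mo. — fails.
(a) commercially zoned — satisfied.
(i) all abutters consent — not satisfied.
(ii) ≤ 24 units — not satisfied.
(iii) food handler cert. — not satisfied.
(b): F OR F OR F → false.
(2): T AND F → false.
(a) not (safety training) — not met.
(b) insurance ≥ $25,000 — met.
(3): F AND T → false.
Overall = F OR F OR F = false.

No — denied.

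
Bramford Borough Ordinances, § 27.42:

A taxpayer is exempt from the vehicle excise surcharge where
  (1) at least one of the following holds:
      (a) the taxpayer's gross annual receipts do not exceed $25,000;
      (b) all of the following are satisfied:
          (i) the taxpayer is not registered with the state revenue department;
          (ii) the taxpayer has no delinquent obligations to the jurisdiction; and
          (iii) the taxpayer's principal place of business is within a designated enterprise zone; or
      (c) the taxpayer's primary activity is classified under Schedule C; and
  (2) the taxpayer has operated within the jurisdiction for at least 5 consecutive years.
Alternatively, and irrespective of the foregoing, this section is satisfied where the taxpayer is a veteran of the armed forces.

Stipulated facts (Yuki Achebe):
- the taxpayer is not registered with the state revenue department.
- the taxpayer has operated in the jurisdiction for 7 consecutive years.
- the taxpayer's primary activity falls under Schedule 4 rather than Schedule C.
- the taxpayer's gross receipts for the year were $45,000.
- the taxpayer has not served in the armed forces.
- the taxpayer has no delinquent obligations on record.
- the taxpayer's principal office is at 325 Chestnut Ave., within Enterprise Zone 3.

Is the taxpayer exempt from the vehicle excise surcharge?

Yes — exempt.

(a) receipts ≤ $25,000 — not met.
(i) not (state-registered) — satisfied.
(ii) no delinquency — met.
(iii) in enterprise zone — satisfied.
(b) = T AND T AND T = true.
(c) Schedule C activity — fails.
(1) = F OR T OR F = true.
(2) ≥ 5 yrs in jurisdiction — holds.
So Overall is satisfied (T AND T).
Exception (veteran) — not satisfied.
Result: main true OR exception false → true.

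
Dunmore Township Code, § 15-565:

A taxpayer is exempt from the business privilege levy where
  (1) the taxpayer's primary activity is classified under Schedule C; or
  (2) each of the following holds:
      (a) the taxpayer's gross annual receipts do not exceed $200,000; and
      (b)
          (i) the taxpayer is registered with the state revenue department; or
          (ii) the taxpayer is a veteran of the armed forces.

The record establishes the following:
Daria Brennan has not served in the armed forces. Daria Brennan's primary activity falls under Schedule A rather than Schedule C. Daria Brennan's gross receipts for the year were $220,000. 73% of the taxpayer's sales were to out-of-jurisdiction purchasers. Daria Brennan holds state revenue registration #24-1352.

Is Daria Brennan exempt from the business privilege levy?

No — not exempt.

(1) Schedule C activity — not satisfied.
(a) receipts ≤ $200,000 — fails.
(i) state-registered — holds.
(ii) veteran — fails.
So (b) is satisfied (T OR F).
So (2) is not satisfied (F AND T).
Overall: F OR F → false.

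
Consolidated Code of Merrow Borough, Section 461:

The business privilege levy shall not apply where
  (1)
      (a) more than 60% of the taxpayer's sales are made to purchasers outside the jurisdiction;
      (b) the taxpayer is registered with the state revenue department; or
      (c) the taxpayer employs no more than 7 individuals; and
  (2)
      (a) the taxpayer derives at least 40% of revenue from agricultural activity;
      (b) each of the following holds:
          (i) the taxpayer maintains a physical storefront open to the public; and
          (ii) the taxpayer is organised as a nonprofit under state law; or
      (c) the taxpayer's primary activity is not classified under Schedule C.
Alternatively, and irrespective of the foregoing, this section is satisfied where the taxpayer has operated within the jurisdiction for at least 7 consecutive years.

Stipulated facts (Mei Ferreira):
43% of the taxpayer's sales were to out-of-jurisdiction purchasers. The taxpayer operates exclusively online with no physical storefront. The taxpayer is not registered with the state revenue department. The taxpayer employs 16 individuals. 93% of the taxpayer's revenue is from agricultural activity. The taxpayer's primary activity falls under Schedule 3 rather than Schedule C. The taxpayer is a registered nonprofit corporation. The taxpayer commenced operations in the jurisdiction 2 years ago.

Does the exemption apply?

No — not exempt.

(a) >60% out-of-jur. sales — fails.
(b) state-registered — fails.
(c) ≤ 7 employees — fails.
(1) = F OR F OR F = false.
(a) ≥40% agricultural — holds.
(i) has storefront — fails.
(ii) nonprofit — holds.
So (b) is not satisfied (F AND T).
(c) not (Schedule C activity) — holds.
(2): T OR F OR T → true.
So Overall is not satisfied (F AND T).
Exception (≥ 7 yrs in jurisdiction) — not satisfied.
Result: main false OR exception false → false.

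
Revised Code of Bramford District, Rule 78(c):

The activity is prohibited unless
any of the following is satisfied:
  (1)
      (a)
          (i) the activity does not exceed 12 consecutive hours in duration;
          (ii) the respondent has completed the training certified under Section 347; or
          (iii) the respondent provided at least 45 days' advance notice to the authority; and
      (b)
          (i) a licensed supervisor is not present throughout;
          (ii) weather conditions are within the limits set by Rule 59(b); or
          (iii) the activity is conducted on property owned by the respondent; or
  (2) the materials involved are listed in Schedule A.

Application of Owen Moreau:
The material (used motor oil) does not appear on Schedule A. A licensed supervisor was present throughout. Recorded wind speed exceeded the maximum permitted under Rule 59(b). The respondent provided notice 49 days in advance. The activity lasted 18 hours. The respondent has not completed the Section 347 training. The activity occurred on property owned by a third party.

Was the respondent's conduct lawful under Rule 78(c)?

No — unlawful.

(i) ≤ 12 hrs duration — not satisfied.
(ii) training certified — fails.
(iii) ≥45 days' notice — holds.
(a): F OR F OR T → true.
(i) not (supervisor present) — fails.
(ii) weather ok — not satisfied.
(iii) own property — fails.
(b) = F OR F OR F = false.
(1) = T AND F = false.
(2) Schedule A material — fails.
Overall = F OR F = false.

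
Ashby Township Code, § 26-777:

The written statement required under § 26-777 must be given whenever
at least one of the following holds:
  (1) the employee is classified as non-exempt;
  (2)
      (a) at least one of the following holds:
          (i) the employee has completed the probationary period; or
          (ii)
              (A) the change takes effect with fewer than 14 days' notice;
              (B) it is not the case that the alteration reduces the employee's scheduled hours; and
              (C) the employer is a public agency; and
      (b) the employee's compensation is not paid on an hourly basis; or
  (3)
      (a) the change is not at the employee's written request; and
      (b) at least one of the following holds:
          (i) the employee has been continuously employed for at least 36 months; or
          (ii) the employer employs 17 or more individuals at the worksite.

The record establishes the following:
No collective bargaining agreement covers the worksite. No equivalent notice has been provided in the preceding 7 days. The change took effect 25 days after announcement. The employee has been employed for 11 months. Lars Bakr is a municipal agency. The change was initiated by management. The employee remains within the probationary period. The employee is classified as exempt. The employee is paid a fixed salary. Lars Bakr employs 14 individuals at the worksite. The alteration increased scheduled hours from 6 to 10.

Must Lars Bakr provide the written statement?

(1) non-exempt — not met.
(i) past probation — not satisfied.
(A) < 14 days' notice — not satisfied.
(B) not (hours reduced) — holds.
(C) public agency — holds.
(ii) = F AND T AND T = false.
(a): F OR F → false.
(b) not (hourly-paid) — satisfied.
So (2) is not satisfied (F AND T).
(a) not employee-requested — met.
(i) tenure ≥ 36 mo. — fails.
(ii) ≥ 17 at site — fails.
(b): F OR F → false.
So (3) is not satisfied (T AND F).
Overall: F OR F OR F → false.

No — not required.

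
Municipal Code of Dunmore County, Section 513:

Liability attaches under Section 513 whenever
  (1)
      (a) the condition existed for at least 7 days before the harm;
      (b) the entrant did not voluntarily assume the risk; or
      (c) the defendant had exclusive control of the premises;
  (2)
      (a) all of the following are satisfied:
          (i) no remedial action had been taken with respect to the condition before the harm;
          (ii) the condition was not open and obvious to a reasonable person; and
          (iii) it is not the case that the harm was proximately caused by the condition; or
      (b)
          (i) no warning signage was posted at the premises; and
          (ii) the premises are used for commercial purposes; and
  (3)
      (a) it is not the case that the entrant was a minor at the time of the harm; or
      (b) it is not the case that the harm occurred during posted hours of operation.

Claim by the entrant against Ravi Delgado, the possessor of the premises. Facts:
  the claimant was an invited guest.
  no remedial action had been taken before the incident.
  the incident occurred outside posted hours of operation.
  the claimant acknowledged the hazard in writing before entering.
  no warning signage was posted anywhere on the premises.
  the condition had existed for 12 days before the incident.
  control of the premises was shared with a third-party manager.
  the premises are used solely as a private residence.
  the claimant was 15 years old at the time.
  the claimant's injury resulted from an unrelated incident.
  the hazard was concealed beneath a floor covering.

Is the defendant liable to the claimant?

Yes — liable.

(a) condition ≥7 days old — satisfied.
(b) no assumed risk — fails.
(c) exclusive control — not satisfied.
(1) = T OR F OR F = true.
(i) no remedial action — met.
(ii) not open/obvious — met.
(iii) not (proximate cause) — met.
So (a) is satisfied (T AND T AND T).
(i) no signage posted — satisfied.
(ii) commercial use — not met.
(b) = T AND F = false.
(2): T OR F → true.
(a) not (entrant a minor) — not satisfied.
(b) not (during posted hours) — satisfied.
So (3) is satisfied (F OR T).
Overall: T AND T AND T → true.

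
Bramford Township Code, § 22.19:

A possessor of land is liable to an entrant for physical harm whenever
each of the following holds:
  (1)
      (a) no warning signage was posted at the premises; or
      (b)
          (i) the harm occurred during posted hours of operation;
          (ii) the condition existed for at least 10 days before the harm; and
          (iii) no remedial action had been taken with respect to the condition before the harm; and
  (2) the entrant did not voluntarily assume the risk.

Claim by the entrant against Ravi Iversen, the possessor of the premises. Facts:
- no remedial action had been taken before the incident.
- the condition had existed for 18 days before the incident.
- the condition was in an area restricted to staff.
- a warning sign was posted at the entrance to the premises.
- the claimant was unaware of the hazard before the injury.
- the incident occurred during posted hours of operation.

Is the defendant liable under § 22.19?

(a) no signage posted — not met.
(i) during posted hours — met.
(ii) condition ≥10 days old — met.
(iii) no remedial action — satisfied.
(b): T AND T AND T → true.
(1): F OR T → true.
(2) no assumed risk — holds.
So Overall is satisfied (T AND T).

Yes — liable.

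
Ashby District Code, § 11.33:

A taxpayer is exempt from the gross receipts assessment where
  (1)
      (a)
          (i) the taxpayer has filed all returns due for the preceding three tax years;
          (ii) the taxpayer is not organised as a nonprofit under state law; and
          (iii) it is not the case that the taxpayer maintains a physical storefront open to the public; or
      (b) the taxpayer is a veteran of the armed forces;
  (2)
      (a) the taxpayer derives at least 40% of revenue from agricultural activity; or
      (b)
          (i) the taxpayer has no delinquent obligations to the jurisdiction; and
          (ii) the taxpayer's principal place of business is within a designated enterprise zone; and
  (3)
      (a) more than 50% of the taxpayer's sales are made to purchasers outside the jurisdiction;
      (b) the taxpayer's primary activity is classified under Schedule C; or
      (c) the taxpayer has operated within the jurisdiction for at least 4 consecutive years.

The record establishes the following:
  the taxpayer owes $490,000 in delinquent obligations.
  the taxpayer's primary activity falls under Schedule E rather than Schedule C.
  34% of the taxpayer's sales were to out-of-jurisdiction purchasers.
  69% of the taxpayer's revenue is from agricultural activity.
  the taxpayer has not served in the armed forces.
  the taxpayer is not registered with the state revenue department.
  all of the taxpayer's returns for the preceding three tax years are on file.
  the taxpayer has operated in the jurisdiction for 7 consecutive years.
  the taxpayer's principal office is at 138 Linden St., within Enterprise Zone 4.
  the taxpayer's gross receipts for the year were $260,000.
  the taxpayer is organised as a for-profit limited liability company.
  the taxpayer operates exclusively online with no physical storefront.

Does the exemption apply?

(i) returns current — met.
(ii) not (nonprofit) — met.
(iii) not (has storefront) — met.
(a) = T AND T AND T = true.
(b) veteran — not satisfied.
(1) = T OR F = true.
(a) ≥40% agricultural — met.
(i) no delinquency — not met.
(ii) in enterprise zone — met.
(b): F AND T → false.
So (2) is satisfied (T OR F).
(a) >50% out-of-jur. sales — fails.
(b) Schedule C activity — not met.
(c) ≥ 4 yrs in jurisdiction — satisfied.
(3): F OR F OR T → true.
Overall: T AND T AND T → true.

Yes — exempt.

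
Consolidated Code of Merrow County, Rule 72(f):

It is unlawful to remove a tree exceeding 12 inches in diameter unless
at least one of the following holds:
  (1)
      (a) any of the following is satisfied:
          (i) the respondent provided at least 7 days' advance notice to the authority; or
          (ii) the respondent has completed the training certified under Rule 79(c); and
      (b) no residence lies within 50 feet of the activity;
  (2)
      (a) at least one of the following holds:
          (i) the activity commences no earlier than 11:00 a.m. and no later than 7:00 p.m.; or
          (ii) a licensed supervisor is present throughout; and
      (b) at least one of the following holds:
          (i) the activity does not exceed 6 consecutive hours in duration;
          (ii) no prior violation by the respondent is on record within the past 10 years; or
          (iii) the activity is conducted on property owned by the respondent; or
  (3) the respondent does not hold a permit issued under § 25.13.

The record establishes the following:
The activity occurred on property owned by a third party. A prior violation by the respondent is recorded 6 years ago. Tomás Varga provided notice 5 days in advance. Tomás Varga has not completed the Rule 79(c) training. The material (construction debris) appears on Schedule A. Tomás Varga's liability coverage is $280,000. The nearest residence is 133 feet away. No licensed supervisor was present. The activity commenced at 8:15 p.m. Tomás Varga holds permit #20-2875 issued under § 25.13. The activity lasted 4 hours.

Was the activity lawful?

(i) ≥7 days' notice — not met.
(ii) training certified — not satisfied.
So (a) is not satisfied (F OR F).
(b) no residence in 50 ft — holds.
So (1) is not satisfied (F AND T).
(i) start within hours — fails.
(ii) supervisor present — not met.
So (a) is not satisfied (F OR F).
(i) ≤ 6 hrs duration — satisfied.
(ii) no prior violation — not satisfied.
(iii) own property — fails.
(b) = T OR F OR F = true.
(2) = F AND T = false.
(3) not (holds permit) — not satisfied.
Overall: F OR F OR F → false.

No — unlawful.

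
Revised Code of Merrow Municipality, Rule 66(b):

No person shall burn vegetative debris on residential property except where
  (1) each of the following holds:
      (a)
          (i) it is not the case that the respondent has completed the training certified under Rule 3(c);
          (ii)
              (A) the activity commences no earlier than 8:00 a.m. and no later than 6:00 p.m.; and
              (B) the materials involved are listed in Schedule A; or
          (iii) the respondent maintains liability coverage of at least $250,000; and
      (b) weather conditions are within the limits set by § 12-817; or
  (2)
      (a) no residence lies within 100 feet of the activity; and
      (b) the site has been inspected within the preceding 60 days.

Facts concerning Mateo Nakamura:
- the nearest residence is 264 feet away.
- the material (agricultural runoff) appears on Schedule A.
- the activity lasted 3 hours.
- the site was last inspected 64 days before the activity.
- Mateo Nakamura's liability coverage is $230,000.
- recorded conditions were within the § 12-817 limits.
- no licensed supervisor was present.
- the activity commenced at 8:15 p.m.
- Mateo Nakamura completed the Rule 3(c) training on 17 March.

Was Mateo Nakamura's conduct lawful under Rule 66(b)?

(i) not (training certified) — not satisfied.
(A) start within hours — not satisfied.
(B) Schedule A material — satisfied.
(ii) = F AND T = false.
(iii) coverage ≥ $250,000 — not satisfied.
(a) = F OR F OR F = false.
(b) weather ok — holds.
(1) = F AND T = false.
(a) no residence in 100 ft — holds.
(b) site inspected — fails.
(2) = T AND F = false.
Overall = F OR F = false.

No — unlawful.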